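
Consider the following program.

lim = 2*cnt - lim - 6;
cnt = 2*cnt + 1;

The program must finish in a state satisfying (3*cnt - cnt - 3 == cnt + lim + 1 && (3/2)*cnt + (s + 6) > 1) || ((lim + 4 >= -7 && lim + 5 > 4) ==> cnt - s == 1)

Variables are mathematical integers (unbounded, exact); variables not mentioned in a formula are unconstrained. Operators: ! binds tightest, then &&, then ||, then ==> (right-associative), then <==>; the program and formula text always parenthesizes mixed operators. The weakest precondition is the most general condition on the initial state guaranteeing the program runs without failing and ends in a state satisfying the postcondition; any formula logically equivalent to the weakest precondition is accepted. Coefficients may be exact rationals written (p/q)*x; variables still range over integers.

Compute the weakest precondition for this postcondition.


Working backward. After the program, the postcondition (3*cnt - cnt - 3 == cnt + lim + 1 && (3/2)*cnt + (s + 6) > 1) || ((lim + 4 >= -7 && lim + 5 > 4) ==> cnt - s == 1) must hold; in canonical form it is (cnt == lim + 4 && (3/2)*cnt + s > -5) || ((lim >= -11 && lim > -1) ==> cnt == s + 1).
Before cnt := 2*cnt + 1: (2*cnt == lim + 3 && 3*cnt + s > -13/2) || ((lim >= -11 && lim > -1) ==> 2*cnt == s)
Before lim := 2*cnt - lim - 6: (lim == -3 && 3*cnt + s > -13/2) || ((2*cnt >= lim - 5 && 2*cnt > lim + 5) ==> 2*cnt == s)
Answer: WP = (lim == -3 && 3*cnt + s > -13/2) || ((2*cnt >= lim - 5 && 2*cnt > lim + 5) ==> 2*cnt == s)


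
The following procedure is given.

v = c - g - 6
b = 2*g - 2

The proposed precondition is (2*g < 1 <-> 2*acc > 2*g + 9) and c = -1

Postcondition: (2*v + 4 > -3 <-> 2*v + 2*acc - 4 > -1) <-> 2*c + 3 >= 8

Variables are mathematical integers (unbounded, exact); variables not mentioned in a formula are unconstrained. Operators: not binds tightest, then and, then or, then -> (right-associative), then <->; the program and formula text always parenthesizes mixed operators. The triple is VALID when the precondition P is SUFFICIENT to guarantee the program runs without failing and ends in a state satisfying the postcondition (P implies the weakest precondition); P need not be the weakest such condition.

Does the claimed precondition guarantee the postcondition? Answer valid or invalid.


Working backward. After the program, the postcondition (2*v + 4 > -3 <-> 2*v + 2*acc - 4 > -1) <-> 2*c + 3 >= 8 must hold; in canonical form it is (2*v > -7 <-> 2*acc + 2*v > 3) <-> 2*c >= 5.
Before b := 2*g - 2: (2*v > -7 <-> 2*acc + 2*v > 3) <-> 2*c >= 5
Before v := c - g - 6: (2*c > 2*g + 5 <-> 2*acc + 2*c > 2*g + 15) <-> 2*c >= 5
The weakest precondition is (2*c > 2*g + 5 <-> 2*acc + 2*c > 2*g + 15) <-> 2*c >= 5.
Check whether (2*g < 1 <-> 2*acc > 2*g + 9) and c = -1 implies it.
Countermodel: at the initial state acc = 5, c = -1, g = -4, the precondition holds but the weakest precondition fails.
Answer: invalid


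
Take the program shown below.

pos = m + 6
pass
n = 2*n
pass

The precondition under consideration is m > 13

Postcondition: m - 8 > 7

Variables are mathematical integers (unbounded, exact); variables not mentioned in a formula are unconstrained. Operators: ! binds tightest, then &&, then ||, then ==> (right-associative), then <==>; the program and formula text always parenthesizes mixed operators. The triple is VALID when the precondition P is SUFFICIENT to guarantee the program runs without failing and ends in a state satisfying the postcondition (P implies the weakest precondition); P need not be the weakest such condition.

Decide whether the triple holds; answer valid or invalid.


Working backward. After the program, the postcondition m - 8 > 7 must hold; in canonical form it is m > 15.
Before skip: m > 15
Before n := 2*n: m > 15
Before skip: m > 15
Before pos := m + 6: m > 15
The weakest precondition is m > 15.
Check whether m > 13 implies it.
Countermodel: at the initial state m = 14, the precondition holds but the weakest precondition fails.
Answer: invalid


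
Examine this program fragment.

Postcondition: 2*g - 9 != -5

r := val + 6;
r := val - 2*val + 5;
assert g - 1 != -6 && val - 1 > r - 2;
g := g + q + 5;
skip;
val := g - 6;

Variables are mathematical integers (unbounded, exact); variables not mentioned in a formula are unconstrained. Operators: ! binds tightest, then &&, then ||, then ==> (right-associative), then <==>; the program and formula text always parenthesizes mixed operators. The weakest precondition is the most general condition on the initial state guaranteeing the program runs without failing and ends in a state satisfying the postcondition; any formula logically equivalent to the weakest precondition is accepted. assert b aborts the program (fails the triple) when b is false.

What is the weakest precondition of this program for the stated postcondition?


Working backward. After the program, the postcondition 2*g - 9 != -5 must hold; in canonical form it is 2*g != 4.
Before val := g - 6: 2*g != 4
Before skip: 2*g != 4
Before g := g + q + 5: 2*g + 2*q != -6
Before assert g - 1 != -6 && val - 1 > r - 2: g != -5 && val > r - 1 && 2*g + 2*q != -6
Before r := val - 2*val + 5: g != -5 && 2*val > 4 && 2*g + 2*q != -6
Before r := val + 6: g != -5 && 2*val > 4 && 2*g + 2*q != -6
Answer: WP = g != -5 && 2*val > 4 && 2*g + 2*q != -6


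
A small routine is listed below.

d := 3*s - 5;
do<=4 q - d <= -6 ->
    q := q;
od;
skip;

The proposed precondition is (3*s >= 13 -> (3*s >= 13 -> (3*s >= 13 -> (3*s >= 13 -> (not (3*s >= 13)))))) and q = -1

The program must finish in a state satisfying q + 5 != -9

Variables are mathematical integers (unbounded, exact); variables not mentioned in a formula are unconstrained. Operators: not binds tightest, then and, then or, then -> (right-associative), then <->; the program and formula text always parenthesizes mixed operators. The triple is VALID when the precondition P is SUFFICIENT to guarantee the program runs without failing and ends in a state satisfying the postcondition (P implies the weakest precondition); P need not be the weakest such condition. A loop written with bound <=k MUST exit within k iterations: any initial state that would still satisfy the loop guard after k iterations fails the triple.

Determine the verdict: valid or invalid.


Working backward. After the program, the postcondition q + 5 != -9 must hold; in canonical form it is q != -14.
Before skip: q != -14
Before the loop (bound <=4), unroll the exhaustion recursion (WP_0 = exit-now case; WP_j = one more guarded iteration, up to j = 4):
  WP_0: (not (q <= d - 6)) and q != -14
  WP_1: (q <= d - 6 -> ((not (q <= d - 6)) and q != -14)) and ((not (q <= d - 6)) -> q != -14)
  WP_2: (q <= d - 6 -> ((q <= d - 6 -> ((not (q <= d - 6)) and q != -14)) and ((not (q <= d - 6)) -> q != -14))) and ((not (q <= d - 6)) -> q != -14)
  WP_3: (q <= d - 6 -> ((q <= d - 6 -> ((q <= d - 6 -> ((not (q <= d - 6)) and q != -14)) and ((not (q <= d - 6)) -> q != -14))) and ((not (q <= d - 6)) -> q != -14))) and ((not (q <= d - 6)) -> q != -14)
  WP_4: (q <= d - 6 -> ((q <= d - 6 -> ((q <= d - 6 -> ((q <= d - 6 -> ((not (q <= d - 6)) and q != -14)) and ((not (q <= d - 6)) -> q != -14))) and ((not (q <= d - 6)) -> q != -14))) and ((not (q <= d - 6)) -> q != -14))) and ((not (q <= d - 6)) -> q != -14)
So before the loop: (q <= d - 6 -> ((q <= d - 6 -> ((q <= d - 6 -> ((q <= d - 6 -> ((not (q <= d - 6)) and q != -14)) and ((not (q <= d - 6)) -> q != -14))) and ((not (q <= d - 6)) -> q != -14))) and ((not (q <= d - 6)) -> q != -14))) and ((not (q <= d - 6)) -> q != -14)
Before d := 3*s - 5: (q <= 3*s - 11 -> ((q <= 3*s - 11 -> ((q <= 3*s - 11 -> ((q <= 3*s - 11 -> ((not (q <= 3*s - 11)) and q != -14)) and ((not (q <= 3*s - 11)) -> q != -14))) and ((not (q <= 3*s - 11)) -> q != -14))) and ((not (q <= 3*s - 11)) -> q != -14))) and ((not (q <= 3*s - 11)) -> q != -14)
The weakest precondition is (q <= 3*s - 11 -> ((q <= 3*s - 11 -> ((q <= 3*s - 11 -> ((q <= 3*s - 11 -> ((not (q <= 3*s - 11)) and q != -14)) and ((not (q <= 3*s - 11)) -> q != -14))) and ((not (q <= 3*s - 11)) -> q != -14))) and ((not (q <= 3*s - 11)) -> q != -14))) and ((not (q <= 3*s - 11)) -> q != -14).
Check whether (3*s >= 13 -> (3*s >= 13 -> (3*s >= 13 -> (3*s >= 13 -> (not (3*s >= 13)))))) and q = -1 implies it.
Countermodel: at the initial state q = -1, s = 4, the precondition holds but the weakest precondition fails.
Answer: invalid


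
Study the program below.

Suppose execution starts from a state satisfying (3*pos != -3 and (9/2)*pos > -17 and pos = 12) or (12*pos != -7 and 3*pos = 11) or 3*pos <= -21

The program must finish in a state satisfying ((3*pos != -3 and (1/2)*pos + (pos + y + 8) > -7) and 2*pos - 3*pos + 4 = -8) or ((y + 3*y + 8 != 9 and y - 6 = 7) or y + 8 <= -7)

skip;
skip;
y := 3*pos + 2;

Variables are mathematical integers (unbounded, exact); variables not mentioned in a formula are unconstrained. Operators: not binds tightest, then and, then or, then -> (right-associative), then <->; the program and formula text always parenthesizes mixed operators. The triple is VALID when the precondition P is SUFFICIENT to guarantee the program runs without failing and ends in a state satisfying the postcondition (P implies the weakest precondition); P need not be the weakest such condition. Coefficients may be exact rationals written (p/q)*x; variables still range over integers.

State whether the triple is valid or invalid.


Working backward. After the program, the postcondition ((3*pos != -3 and (1/2)*pos + (pos + y + 8) > -7) and 2*pos - 3*pos + 4 = -8) or ((y + 3*y + 8 != 9 and y - 6 = 7) or y + 8 <= -7) must hold; in canonical form it is (3*pos != -3 and (3/2)*pos + y > -15 and pos = 12) or (4*y != 1 and y = 13) or y <= -15.
Before y := 3*pos + 2: (3*pos != -3 and (9/2)*pos > -17 and pos = 12) or (12*pos != -7 and 3*pos = 11) or 3*pos <= -17
Before skip: (3*pos != -3 and (9/2)*pos > -17 and pos = 12) or (12*pos != -7 and 3*pos = 11) or 3*pos <= -17
Before skip: (3*pos != -3 and (9/2)*pos > -17 and pos = 12) or (12*pos != -7 and 3*pos = 11) or 3*pos <= -17
The weakest precondition is (3*pos != -3 and (9/2)*pos > -17 and pos = 12) or (12*pos != -7 and 3*pos = 11) or 3*pos <= -17.
Check whether (3*pos != -3 and (9/2)*pos > -17 and pos = 12) or (12*pos != -7 and 3*pos = 11) or 3*pos <= -21 implies it.
Every state satisfying the precondition satisfies the weakest precondition: the implication holds.
Answer: valid


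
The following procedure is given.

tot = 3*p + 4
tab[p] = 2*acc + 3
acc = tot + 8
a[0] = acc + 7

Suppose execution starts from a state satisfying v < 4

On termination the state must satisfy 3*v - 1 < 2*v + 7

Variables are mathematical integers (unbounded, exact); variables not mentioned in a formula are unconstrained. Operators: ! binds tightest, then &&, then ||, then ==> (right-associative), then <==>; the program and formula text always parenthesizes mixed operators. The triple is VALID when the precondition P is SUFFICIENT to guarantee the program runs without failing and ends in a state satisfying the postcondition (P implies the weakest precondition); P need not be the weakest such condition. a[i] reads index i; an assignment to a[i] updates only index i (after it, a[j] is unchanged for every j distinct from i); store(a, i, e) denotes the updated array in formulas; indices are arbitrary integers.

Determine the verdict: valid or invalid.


Working backward. After the program, the postcondition 3*v - 1 < 2*v + 7 must hold; in canonical form it is v < 8.
Before a[0] := acc + 7: v < 8
Before acc := tot + 8: v < 8
Before tab[p] := 2*acc + 3: v < 8
Before tot := 3*p + 4: v < 8
The weakest precondition is v < 8.
Check whether v < 4 implies it.
Every state satisfying the precondition satisfies the weakest precondition: the implication holds.
Answer: valid


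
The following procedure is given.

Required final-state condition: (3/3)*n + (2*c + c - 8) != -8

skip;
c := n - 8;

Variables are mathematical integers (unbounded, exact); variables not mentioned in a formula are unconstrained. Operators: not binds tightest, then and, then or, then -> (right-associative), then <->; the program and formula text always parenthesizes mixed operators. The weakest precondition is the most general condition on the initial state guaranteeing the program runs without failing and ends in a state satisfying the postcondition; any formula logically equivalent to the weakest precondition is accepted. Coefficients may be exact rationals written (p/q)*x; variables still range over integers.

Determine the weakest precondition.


Working backward. After the program, the postcondition (3/3)*n + (2*c + c - 8) != -8 must hold; in canonical form it is 3*c + n != 0.
Before c := n - 8: 4*n != 24
Before skip: 4*n != 24
Answer: WP = 4*n != 24


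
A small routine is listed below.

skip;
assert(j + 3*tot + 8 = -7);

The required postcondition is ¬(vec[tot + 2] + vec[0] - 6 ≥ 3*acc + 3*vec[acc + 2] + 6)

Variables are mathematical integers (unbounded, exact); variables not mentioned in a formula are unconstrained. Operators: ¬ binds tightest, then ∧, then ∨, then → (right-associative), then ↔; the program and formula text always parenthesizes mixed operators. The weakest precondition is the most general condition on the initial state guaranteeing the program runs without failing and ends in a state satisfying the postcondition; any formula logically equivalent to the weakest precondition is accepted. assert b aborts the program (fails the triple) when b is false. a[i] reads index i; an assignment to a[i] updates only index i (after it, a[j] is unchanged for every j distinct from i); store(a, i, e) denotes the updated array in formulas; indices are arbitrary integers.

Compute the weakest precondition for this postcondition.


Working backward. After the program, the postcondition ¬(vec[tot + 2] + vec[0] - 6 ≥ 3*acc + 3*vec[acc + 2] + 6) must hold; in canonical form it is ¬(vec[tot + 2] + vec[0] ≥ 3*vec[acc + 2] + 3*acc + 12).
Before assert j + 3*tot + 8 = -7: j + 3*tot = -15 ∧ (¬(vec[tot + 2] + vec[0] ≥ 3*vec[acc + 2] + 3*acc + 12))
Before skip: j + 3*tot = -15 ∧ (¬(vec[tot + 2] + vec[0] ≥ 3*vec[acc + 2] + 3*acc + 12))
Answer: WP = j + 3*tot = -15 ∧ (¬(vec[tot + 2] + vec[0] ≥ 3*vec[acc + 2] + 3*acc + 12))


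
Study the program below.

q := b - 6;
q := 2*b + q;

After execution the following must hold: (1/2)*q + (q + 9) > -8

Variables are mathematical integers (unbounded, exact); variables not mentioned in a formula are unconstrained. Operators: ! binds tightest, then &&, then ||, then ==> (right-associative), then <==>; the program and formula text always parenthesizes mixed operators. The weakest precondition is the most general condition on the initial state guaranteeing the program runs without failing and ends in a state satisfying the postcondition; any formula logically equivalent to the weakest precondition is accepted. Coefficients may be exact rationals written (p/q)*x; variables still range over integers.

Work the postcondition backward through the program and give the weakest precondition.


Working backward. After the program, the postcondition (1/2)*q + (q + 9) > -8 must hold; in canonical form it is (3/2)*q > -17.
Before q := 2*b + q: 3*b + (3/2)*q > -17
Before q := b - 6: (9/2)*b > -8
Answer: WP = (9/2)*b > -8


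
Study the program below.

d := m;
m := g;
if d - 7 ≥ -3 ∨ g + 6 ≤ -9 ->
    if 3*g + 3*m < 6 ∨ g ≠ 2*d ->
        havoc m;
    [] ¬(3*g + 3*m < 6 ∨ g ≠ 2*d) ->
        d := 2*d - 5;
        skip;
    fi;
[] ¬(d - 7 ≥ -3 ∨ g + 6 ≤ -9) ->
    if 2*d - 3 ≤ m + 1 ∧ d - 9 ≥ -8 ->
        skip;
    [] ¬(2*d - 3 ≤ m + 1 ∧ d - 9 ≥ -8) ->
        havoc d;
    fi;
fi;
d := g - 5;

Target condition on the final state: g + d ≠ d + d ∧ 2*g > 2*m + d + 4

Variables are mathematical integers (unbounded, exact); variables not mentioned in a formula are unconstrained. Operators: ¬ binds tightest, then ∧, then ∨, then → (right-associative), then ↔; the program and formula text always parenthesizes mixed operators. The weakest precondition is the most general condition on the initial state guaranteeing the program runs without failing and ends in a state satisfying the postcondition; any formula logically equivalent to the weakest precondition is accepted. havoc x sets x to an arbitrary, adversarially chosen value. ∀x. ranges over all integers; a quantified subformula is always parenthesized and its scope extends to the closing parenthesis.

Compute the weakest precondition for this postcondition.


Working backward. After the program, the postcondition g + d ≠ d + d ∧ 2*g > 2*m + d + 4 must hold; in canonical form it is g ≠ d ∧ 2*g > d + 2*m + 4.
Before d := g - 5: g > 2*m - 1
Then branch requires ((3*g + 3*m < 6 ∨ g ≠ 2*d) → (∀m_1. g > 2*m_1 - 1)) ∧ ((¬(3*g + 3*m < 6 ∨ g ≠ 2*d)) → g > 2*m - 1); else branch requires ((2*d ≤ m + 4 ∧ d ≥ 1) → g > 2*m - 1) ∧ ((¬(2*d ≤ m + 4 ∧ d ≥ 1)) → g > 2*m - 1).
Before the if: ((d ≥ 4 ∨ g ≤ -15) → (((3*g + 3*m < 6 ∨ g ≠ 2*d) → (∀m_1. g > 2*m_1 - 1)) ∧ ((¬(3*g + 3*m < 6 ∨ g ≠ 2*d)) → g > 2*m - 1))) ∧ ((¬(d ≥ 4 ∨ g ≤ -15)) → (((2*d ≤ m + 4 ∧ d ≥ 1) → g > 2*m - 1) ∧ ((¬(2*d ≤ m + 4 ∧ d ≥ 1)) → g > 2*m - 1)))
Before m := g: ((d ≥ 4 ∨ g ≤ -15) → (((6*g < 6 ∨ g ≠ 2*d) → (∀m_1. g > 2*m_1 - 1)) ∧ ((¬(6*g < 6 ∨ g ≠ 2*d)) → g < 1))) ∧ ((¬(d ≥ 4 ∨ g ≤ -15)) → (((2*d ≤ g + 4 ∧ d ≥ 1) → g < 1) ∧ ((¬(2*d ≤ g + 4 ∧ d ≥ 1)) → g < 1)))
Before d := m: ((m ≥ 4 ∨ g ≤ -15) → (((6*g < 6 ∨ g ≠ 2*m) → (∀m_1. g > 2*m_1 - 1)) ∧ ((¬(6*g < 6 ∨ g ≠ 2*m)) → g < 1))) ∧ ((¬(m ≥ 4 ∨ g ≤ -15)) → (((2*m ≤ g + 4 ∧ m ≥ 1) → g < 1) ∧ ((¬(2*m ≤ g + 4 ∧ m ≥ 1)) → g < 1)))
Answer: WP = ((m ≥ 4 ∨ g ≤ -15) → (((6*g < 6 ∨ g ≠ 2*m) → (∀m_1. g > 2*m_1 - 1)) ∧ ((¬(6*g < 6 ∨ g ≠ 2*m)) → g < 1))) ∧ ((¬(m ≥ 4 ∨ g ≤ -15)) → (((2*m ≤ g + 4 ∧ m ≥ 1) → g < 1) ∧ ((¬(2*m ≤ g + 4 ∧ m ≥ 1)) → g < 1)))


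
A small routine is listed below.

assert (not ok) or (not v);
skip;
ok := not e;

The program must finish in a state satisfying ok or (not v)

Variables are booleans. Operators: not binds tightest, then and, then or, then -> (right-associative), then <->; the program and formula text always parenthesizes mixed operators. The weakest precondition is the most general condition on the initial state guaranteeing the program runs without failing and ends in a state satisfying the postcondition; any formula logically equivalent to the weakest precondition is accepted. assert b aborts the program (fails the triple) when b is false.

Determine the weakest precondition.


Working backward. After the program, ok or (not v) must hold.
Before ok := not e: (not e) or (not v)
Before skip: (not e) or (not v)
Before assert (not ok) or (not v): ((not ok) or (not v)) and ((not e) or (not v))
Answer: WP = ((not ok) or (not v)) and ((not e) or (not v))


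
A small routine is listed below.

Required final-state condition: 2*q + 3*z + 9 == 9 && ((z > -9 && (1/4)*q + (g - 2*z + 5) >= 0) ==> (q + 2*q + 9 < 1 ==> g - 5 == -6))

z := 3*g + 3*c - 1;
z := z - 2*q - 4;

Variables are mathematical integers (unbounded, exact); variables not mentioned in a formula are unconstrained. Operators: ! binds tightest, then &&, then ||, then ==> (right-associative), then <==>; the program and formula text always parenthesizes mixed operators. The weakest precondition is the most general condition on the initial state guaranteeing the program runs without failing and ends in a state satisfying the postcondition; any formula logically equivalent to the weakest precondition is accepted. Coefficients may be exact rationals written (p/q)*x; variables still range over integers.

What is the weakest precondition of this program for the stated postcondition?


Working backward. After the program, the postcondition 2*q + 3*z + 9 == 9 && ((z > -9 && (1/4)*q + (g - 2*z + 5) >= 0) ==> (q + 2*q + 9 < 1 ==> g - 5 == -6)) must hold; in canonical form it is 2*q + 3*z == 0 && ((z > -9 && g + (1/4)*q >= 2*z - 5) ==> (3*q < -8 ==> g == -1)).
Before z := z - 2*q - 4: 3*z == 4*q + 12 && ((z > 2*q - 5 && g + (17/4)*q >= 2*z - 13) ==> (3*q < -8 ==> g == -1))
Before z := 3*g + 3*c - 1: 9*c + 9*g == 4*q + 15 && ((3*c + 3*g > 2*q - 4 && (17/4)*q >= 6*c + 5*g - 15) ==> (3*q < -8 ==> g == -1))
Answer: WP = 9*c + 9*g == 4*q + 15 && ((3*c + 3*g > 2*q - 4 && (17/4)*q >= 6*c + 5*g - 15) ==> (3*q < -8 ==> g == -1))


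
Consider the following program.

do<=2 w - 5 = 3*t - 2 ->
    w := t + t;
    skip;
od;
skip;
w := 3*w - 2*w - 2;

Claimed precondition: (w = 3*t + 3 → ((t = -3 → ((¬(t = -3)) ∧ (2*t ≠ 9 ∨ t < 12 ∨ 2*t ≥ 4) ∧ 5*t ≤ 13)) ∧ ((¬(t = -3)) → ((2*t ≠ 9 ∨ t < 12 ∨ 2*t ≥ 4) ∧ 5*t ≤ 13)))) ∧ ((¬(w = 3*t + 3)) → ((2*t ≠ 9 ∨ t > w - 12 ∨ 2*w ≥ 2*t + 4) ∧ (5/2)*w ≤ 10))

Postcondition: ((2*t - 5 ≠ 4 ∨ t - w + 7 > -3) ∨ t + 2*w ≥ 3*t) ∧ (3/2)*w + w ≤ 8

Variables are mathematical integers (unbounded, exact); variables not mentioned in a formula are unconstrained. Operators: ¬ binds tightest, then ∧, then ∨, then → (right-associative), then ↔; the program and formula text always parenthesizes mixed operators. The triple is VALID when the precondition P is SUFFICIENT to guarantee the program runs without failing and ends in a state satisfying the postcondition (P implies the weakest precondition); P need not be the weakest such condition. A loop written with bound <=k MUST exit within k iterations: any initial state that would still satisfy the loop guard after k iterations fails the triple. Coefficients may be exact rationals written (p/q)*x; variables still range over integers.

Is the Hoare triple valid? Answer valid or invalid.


Working backward. After the program, the postcondition ((2*t - 5 ≠ 4 ∨ t - w + 7 > -3) ∨ t + 2*w ≥ 3*t) ∧ (3/2)*w + w ≤ 8 must hold; in canonical form it is (2*t ≠ 9 ∨ t > w - 10 ∨ 2*w ≥ 2*t) ∧ (5/2)*w ≤ 8.
Before w := 3*w - 2*w - 2: (2*t ≠ 9 ∨ t > w - 12 ∨ 2*w ≥ 2*t + 4) ∧ (5/2)*w ≤ 13
Before skip: (2*t ≠ 9 ∨ t > w - 12 ∨ 2*w ≥ 2*t + 4) ∧ (5/2)*w ≤ 13
Before the loop (bound <=2), unroll the exhaustion recursion (WP_0 = exit-now case; WP_j = one more guarded iteration, up to j = 2):
  WP_0: (¬(w = 3*t + 3)) ∧ (2*t ≠ 9 ∨ t > w - 12 ∨ 2*w ≥ 2*t + 4) ∧ (5/2)*w ≤ 13
  WP_1: (w = 3*t + 3 → ((¬(t = -3)) ∧ (2*t ≠ 9 ∨ t < 12 ∨ 2*t ≥ 4) ∧ 5*t ≤ 13)) ∧ ((¬(w = 3*t + 3)) → ((2*t ≠ 9 ∨ t > w - 12 ∨ 2*w ≥ 2*t + 4) ∧ (5/2)*w ≤ 13))
  WP_2: (w = 3*t + 3 → ((t = -3 → ((¬(t = -3)) ∧ (2*t ≠ 9 ∨ t < 12 ∨ 2*t ≥ 4) ∧ 5*t ≤ 13)) ∧ ((¬(t = -3)) → ((2*t ≠ 9 ∨ t < 12 ∨ 2*t ≥ 4) ∧ 5*t ≤ 13)))) ∧ ((¬(w = 3*t + 3)) → ((2*t ≠ 9 ∨ t > w - 12 ∨ 2*w ≥ 2*t + 4) ∧ (5/2)*w ≤ 13))
So before the loop: (w = 3*t + 3 → ((t = -3 → ((¬(t = -3)) ∧ (2*t ≠ 9 ∨ t < 12 ∨ 2*t ≥ 4) ∧ 5*t ≤ 13)) ∧ ((¬(t = -3)) → ((2*t ≠ 9 ∨ t < 12 ∨ 2*t ≥ 4) ∧ 5*t ≤ 13)))) ∧ ((¬(w = 3*t + 3)) → ((2*t ≠ 9 ∨ t > w - 12 ∨ 2*w ≥ 2*t + 4) ∧ (5/2)*w ≤ 13))
The weakest precondition is (w = 3*t + 3 → ((t = -3 → ((¬(t = -3)) ∧ (2*t ≠ 9 ∨ t < 12 ∨ 2*t ≥ 4) ∧ 5*t ≤ 13)) ∧ ((¬(t = -3)) → ((2*t ≠ 9 ∨ t < 12 ∨ 2*t ≥ 4) ∧ 5*t ≤ 13)))) ∧ ((¬(w = 3*t + 3)) → ((2*t ≠ 9 ∨ t > w - 12 ∨ 2*w ≥ 2*t + 4) ∧ (5/2)*w ≤ 13)).
Check whether (w = 3*t + 3 → ((t = -3 → ((¬(t = -3)) ∧ (2*t ≠ 9 ∨ t < 12 ∨ 2*t ≥ 4) ∧ 5*t ≤ 13)) ∧ ((¬(t = -3)) → ((2*t ≠ 9 ∨ t < 12 ∨ 2*t ≥ 4) ∧ 5*t ≤ 13)))) ∧ ((¬(w = 3*t + 3)) → ((2*t ≠ 9 ∨ t > w - 12 ∨ 2*w ≥ 2*t + 4) ∧ (5/2)*w ≤ 10)) implies it.
Every state satisfying the precondition satisfies the weakest precondition: the implication holds.
Answer: valid


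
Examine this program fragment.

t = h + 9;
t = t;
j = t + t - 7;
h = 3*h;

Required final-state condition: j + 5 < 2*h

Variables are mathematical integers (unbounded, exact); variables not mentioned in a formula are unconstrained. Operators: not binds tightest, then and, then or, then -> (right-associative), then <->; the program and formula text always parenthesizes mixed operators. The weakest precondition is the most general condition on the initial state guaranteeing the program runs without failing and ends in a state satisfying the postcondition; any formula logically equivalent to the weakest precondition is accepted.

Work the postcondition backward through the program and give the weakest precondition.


Working backward. After the program, the postcondition j + 5 < 2*h must hold; in canonical form it is j < 2*h - 5.
Before h := 3*h: j < 6*h - 5
Before j := t + t - 7: 2*t < 6*h + 2
Before t := t: 2*t < 6*h + 2
Before t := h + 9: 4*h > 16
Answer: WP = 4*h > 16


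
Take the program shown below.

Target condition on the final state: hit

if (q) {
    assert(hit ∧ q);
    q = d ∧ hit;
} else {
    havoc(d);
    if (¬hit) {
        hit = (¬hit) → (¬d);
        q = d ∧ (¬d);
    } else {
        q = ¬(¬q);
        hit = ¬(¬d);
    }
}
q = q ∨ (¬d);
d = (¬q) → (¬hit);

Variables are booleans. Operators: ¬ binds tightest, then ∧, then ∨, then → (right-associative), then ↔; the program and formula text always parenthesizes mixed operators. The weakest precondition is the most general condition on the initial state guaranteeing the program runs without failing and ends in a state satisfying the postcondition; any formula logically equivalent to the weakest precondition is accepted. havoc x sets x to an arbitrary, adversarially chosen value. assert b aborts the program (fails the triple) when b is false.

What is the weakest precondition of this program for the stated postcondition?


Working backward. After the program, hit must hold.
Before d := (¬q) → (¬hit): hit
Before q := q ∨ (¬d): hit
Then branch requires hit ∧ q; else branch requires ((¬hit) → hit) ∧ (¬hit).
Before the if: (q → (hit ∧ q)) ∧ ((¬q) → (((¬hit) → hit) ∧ (¬hit)))
Answer: WP = (q → (hit ∧ q)) ∧ ((¬q) → (((¬hit) → hit) ∧ (¬hit)))


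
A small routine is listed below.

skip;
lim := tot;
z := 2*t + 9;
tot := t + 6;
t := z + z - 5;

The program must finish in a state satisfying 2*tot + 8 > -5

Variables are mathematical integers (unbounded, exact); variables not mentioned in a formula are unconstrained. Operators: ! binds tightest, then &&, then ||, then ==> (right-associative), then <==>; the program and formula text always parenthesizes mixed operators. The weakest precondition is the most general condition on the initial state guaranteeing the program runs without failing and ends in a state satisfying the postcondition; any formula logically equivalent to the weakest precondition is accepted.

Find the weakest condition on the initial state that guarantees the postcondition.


Working backward. After the program, the postcondition 2*tot + 8 > -5 must hold; in canonical form it is 2*tot > -13.
Before t := z + z - 5: 2*tot > -13
Before tot := t + 6: 2*t > -25
Before z := 2*t + 9: 2*t > -25
Before lim := tot: 2*t > -25
Before skip: 2*t > -25
Answer: WP = 2*t > -25


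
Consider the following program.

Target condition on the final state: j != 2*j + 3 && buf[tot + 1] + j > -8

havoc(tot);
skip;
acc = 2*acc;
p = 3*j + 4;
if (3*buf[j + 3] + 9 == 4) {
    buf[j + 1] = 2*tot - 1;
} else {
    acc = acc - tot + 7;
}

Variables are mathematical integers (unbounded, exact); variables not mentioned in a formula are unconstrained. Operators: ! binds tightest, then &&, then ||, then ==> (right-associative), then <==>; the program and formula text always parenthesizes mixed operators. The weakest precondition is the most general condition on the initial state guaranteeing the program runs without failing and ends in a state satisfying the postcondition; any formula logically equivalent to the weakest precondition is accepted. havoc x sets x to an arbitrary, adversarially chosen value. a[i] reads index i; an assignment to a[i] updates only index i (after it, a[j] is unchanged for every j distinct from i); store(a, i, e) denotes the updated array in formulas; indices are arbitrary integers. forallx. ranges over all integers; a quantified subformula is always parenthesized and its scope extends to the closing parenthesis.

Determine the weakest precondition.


Working backward. After the program, the postcondition j != 2*j + 3 && buf[tot + 1] + j > -8 must hold; in canonical form it is j != -3 && buf[tot + 1] + j > -8.
Then branch requires j != -3 && store(buf, j + 1, 2*tot - 1)[tot + 1] + j > -8; else branch requires j != -3 && buf[tot + 1] + j > -8.
Before the if: (3*buf[j + 3] == -5 ==> (j != -3 && store(buf, j + 1, 2*tot - 1)[tot + 1] + j > -8)) && ((!(3*buf[j + 3] == -5)) ==> (j != -3 && buf[tot + 1] + j > -8))
Before p := 3*j + 4: (3*buf[j + 3] == -5 ==> (j != -3 && store(buf, j + 1, 2*tot - 1)[tot + 1] + j > -8)) && ((!(3*buf[j + 3] == -5)) ==> (j != -3 && buf[tot + 1] + j > -8))
Before acc := 2*acc: (3*buf[j + 3] == -5 ==> (j != -3 && store(buf, j + 1, 2*tot - 1)[tot + 1] + j > -8)) && ((!(3*buf[j + 3] == -5)) ==> (j != -3 && buf[tot + 1] + j > -8))
Before skip: (3*buf[j + 3] == -5 ==> (j != -3 && store(buf, j + 1, 2*tot - 1)[tot + 1] + j > -8)) && ((!(3*buf[j + 3] == -5)) ==> (j != -3 && buf[tot + 1] + j > -8))
Before havoc tot: forall tot_1. ((3*buf[j + 3] == -5 ==> (j != -3 && store(buf, j + 1, 2*tot_1 - 1)[tot_1 + 1] + j > -8)) && ((!(3*buf[j + 3] == -5)) ==> (j != -3 && buf[tot_1 + 1] + j > -8)))
Answer: WP = forall tot_1. ((3*buf[j + 3] == -5 ==> (j != -3 && store(buf, j + 1, 2*tot_1 - 1)[tot_1 + 1] + j > -8)) && ((!(3*buf[j + 3] == -5)) ==> (j != -3 && buf[tot_1 + 1] + j > -8)))


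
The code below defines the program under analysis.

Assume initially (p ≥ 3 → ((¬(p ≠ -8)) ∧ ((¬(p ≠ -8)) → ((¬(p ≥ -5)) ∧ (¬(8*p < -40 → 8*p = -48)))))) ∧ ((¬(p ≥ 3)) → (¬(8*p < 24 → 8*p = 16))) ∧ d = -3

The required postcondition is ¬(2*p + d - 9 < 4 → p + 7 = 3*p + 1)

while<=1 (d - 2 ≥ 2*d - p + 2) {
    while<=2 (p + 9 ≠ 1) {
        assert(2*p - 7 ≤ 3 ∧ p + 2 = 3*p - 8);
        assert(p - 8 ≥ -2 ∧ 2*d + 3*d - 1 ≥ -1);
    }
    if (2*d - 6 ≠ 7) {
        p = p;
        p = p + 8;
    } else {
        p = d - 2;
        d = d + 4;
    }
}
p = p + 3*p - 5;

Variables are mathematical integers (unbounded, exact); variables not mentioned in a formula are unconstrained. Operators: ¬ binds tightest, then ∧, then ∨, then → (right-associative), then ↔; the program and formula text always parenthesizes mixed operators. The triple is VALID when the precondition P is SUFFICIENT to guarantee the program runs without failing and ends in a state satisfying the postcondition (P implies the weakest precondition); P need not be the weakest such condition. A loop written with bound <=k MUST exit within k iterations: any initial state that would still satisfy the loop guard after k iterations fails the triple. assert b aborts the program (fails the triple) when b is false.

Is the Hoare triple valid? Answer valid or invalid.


Working backward. After the program, the postcondition ¬(2*p + d - 9 < 4 → p + 7 = 3*p + 1) must hold; in canonical form it is ¬(d + 2*p < 13 → 2*p = 6).
Before p := p + 3*p - 5: ¬(d + 8*p < 23 → 8*p = 16)
Before the loop (bound <=1), unroll the exhaustion recursion (WP_0 = exit-now case; WP_j = one more guarded iteration, up to j = 1):
  WP_0: (¬(p ≥ d + 4)) ∧ (¬(d + 8*p < 23 → 8*p = 16))
  WP_1: (p ≥ d + 4 → ((p ≠ -8 → (2*p ≤ 10 ∧ 2*p = 10 ∧ p ≥ 6 ∧ 5*d ≥ 0 ∧ (p ≠ -8 → (2*p ≤ 10 ∧ 2*p = 10 ∧ p ≥ 6 ∧ 5*d ≥ 0 ∧ (¬(p ≠ -8)) ∧ (2*d ≠ 13 → ((¬(p ≥ d - 4)) ∧ (¬(d + 8*p < -41 → 8*p = -48)))) ∧ ((¬(2*d ≠ 13)) → (¬(9*d < 35 → 8*d = 32))))) ∧ ((¬(p ≠ -8)) → ((2*d ≠ 13 → ((¬(p ≥ d - 4)) ∧ (¬(d + 8*p < -41 → 8*p = -48)))) ∧ ((¬(2*d ≠ 13)) → (¬(9*d < 35 → 8*d = 32))))))) ∧ ((¬(p ≠ -8)) → ((2*d ≠ 13 → ((¬(p ≥ d - 4)) ∧ (¬(d + 8*p < -41 → 8*p = -48)))) ∧ ((¬(2*d ≠ 13)) → (¬(9*d < 35 → 8*d = 32))))))) ∧ ((¬(p ≥ d + 4)) → (¬(d + 8*p < 23 → 8*p = 16)))
So before the loop: (p ≥ d + 4 → ((p ≠ -8 → (2*p ≤ 10 ∧ 2*p = 10 ∧ p ≥ 6 ∧ 5*d ≥ 0 ∧ (p ≠ -8 → (2*p ≤ 10 ∧ 2*p = 10 ∧ p ≥ 6 ∧ 5*d ≥ 0 ∧ (¬(p ≠ -8)) ∧ (2*d ≠ 13 → ((¬(p ≥ d - 4)) ∧ (¬(d + 8*p < -41 → 8*p = -48)))) ∧ ((¬(2*d ≠ 13)) → (¬(9*d < 35 → 8*d = 32))))) ∧ ((¬(p ≠ -8)) → ((2*d ≠ 13 → ((¬(p ≥ d - 4)) ∧ (¬(d + 8*p < -41 → 8*p = -48)))) ∧ ((¬(2*d ≠ 13)) → (¬(9*d < 35 → 8*d = 32))))))) ∧ ((¬(p ≠ -8)) → ((2*d ≠ 13 → ((¬(p ≥ d - 4)) ∧ (¬(d + 8*p < -41 → 8*p = -48)))) ∧ ((¬(2*d ≠ 13)) → (¬(9*d < 35 → 8*d = 32))))))) ∧ ((¬(p ≥ d + 4)) → (¬(d + 8*p < 23 → 8*p = 16)))
The weakest precondition is (p ≥ d + 4 → ((p ≠ -8 → (2*p ≤ 10 ∧ 2*p = 10 ∧ p ≥ 6 ∧ 5*d ≥ 0 ∧ (p ≠ -8 → (2*p ≤ 10 ∧ 2*p = 10 ∧ p ≥ 6 ∧ 5*d ≥ 0 ∧ (¬(p ≠ -8)) ∧ (2*d ≠ 13 → ((¬(p ≥ d - 4)) ∧ (¬(d + 8*p < -41 → 8*p = -48)))) ∧ ((¬(2*d ≠ 13)) → (¬(9*d < 35 → 8*d = 32))))) ∧ ((¬(p ≠ -8)) → ((2*d ≠ 13 → ((¬(p ≥ d - 4)) ∧ (¬(d + 8*p < -41 → 8*p = -48)))) ∧ ((¬(2*d ≠ 13)) → (¬(9*d < 35 → 8*d = 32))))))) ∧ ((¬(p ≠ -8)) → ((2*d ≠ 13 → ((¬(p ≥ d - 4)) ∧ (¬(d + 8*p < -41 → 8*p = -48)))) ∧ ((¬(2*d ≠ 13)) → (¬(9*d < 35 → 8*d = 32))))))) ∧ ((¬(p ≥ d + 4)) → (¬(d + 8*p < 23 → 8*p = 16))).
Check whether (p ≥ 3 → ((¬(p ≠ -8)) ∧ ((¬(p ≠ -8)) → ((¬(p ≥ -5)) ∧ (¬(8*p < -40 → 8*p = -48)))))) ∧ ((¬(p ≥ 3)) → (¬(8*p < 24 → 8*p = 16))) ∧ d = -3 implies it.
Countermodel: at the initial state d = -3, p = 1, the precondition holds but the weakest precondition fails.
Answer: invalid


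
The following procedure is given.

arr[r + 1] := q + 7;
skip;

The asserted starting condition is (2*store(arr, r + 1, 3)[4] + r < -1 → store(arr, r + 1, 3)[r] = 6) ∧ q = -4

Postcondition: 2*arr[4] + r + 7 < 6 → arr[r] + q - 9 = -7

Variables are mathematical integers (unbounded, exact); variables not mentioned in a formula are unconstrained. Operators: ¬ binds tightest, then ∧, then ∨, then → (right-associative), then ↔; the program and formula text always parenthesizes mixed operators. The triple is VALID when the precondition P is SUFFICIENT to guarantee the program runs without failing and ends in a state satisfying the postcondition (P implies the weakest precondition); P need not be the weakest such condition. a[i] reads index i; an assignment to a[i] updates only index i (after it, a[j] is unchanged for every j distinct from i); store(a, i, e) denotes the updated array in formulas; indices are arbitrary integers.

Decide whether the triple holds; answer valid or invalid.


Working backward. After the program, the postcondition 2*arr[4] + r + 7 < 6 → arr[r] + q - 9 = -7 must hold; in canonical form it is 2*arr[4] + r < -1 → arr[r] + q = 2.
Before skip: 2*arr[4] + r < -1 → arr[r] + q = 2
Before arr[r + 1] := q + 7: 2*store(arr, r + 1, q + 7)[4] + r < -1 → store(arr, r + 1, q + 7)[r] + q = 2
The weakest precondition is 2*store(arr, r + 1, q + 7)[4] + r < -1 → store(arr, r + 1, q + 7)[r] + q = 2.
Check whether (2*store(arr, r + 1, 3)[4] + r < -1 → store(arr, r + 1, 3)[r] = 6) ∧ q = -4 implies it.
Every state satisfying the precondition satisfies the weakest precondition: the implication holds.
Answer: valid


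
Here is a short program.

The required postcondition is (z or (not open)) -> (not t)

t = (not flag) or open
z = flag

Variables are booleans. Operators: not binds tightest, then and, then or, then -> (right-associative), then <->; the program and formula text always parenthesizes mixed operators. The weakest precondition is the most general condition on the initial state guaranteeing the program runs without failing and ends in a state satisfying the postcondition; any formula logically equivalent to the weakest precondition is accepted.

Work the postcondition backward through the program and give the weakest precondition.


Working backward. After the program, (z or (not open)) -> (not t) must hold.
Before z := flag: (flag or (not open)) -> (not t)
Before t := (not flag) or open: (flag or (not open)) -> (not ((not flag) or open))
Answer: WP = (flag or (not open)) -> (not ((not flag) or open))


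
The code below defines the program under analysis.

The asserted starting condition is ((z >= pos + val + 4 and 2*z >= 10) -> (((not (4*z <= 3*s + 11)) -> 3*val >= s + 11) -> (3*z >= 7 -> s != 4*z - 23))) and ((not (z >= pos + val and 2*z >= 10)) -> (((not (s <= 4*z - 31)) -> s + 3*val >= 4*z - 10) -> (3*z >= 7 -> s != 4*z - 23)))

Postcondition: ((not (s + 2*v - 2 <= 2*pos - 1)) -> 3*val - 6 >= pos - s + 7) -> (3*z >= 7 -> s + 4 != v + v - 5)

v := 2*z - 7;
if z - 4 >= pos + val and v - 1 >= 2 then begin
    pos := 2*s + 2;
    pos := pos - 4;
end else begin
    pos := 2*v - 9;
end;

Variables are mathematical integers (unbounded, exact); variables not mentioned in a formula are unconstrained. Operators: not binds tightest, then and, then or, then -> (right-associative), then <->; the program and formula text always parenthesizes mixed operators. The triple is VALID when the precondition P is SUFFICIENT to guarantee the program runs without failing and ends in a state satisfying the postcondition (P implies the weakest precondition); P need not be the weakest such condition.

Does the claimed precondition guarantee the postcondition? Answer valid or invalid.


Working backward. After the program, the postcondition ((not (s + 2*v - 2 <= 2*pos - 1)) -> 3*val - 6 >= pos - s + 7) -> (3*z >= 7 -> s + 4 != v + v - 5) must hold; in canonical form it is ((not (s + 2*v <= 2*pos + 1)) -> s + 3*val >= pos + 13) -> (3*z >= 7 -> s != 2*v - 9).
Then branch requires ((not (2*v <= 3*s - 3)) -> 3*val >= s + 11) -> (3*z >= 7 -> s != 2*v - 9); else branch requires ((not (s <= 2*v - 17)) -> s + 3*val >= 2*v + 4) -> (3*z >= 7 -> s != 2*v - 9).
Before the if: ((z >= pos + val + 4 and v >= 3) -> (((not (2*v <= 3*s - 3)) -> 3*val >= s + 11) -> (3*z >= 7 -> s != 2*v - 9))) and ((not (z >= pos + val + 4 and v >= 3)) -> (((not (s <= 2*v - 17)) -> s + 3*val >= 2*v + 4) -> (3*z >= 7 -> s != 2*v - 9)))
Before v := 2*z - 7: ((z >= pos + val + 4 and 2*z >= 10) -> (((not (4*z <= 3*s + 11)) -> 3*val >= s + 11) -> (3*z >= 7 -> s != 4*z - 23))) and ((not (z >= pos + val + 4 and 2*z >= 10)) -> (((not (s <= 4*z - 31)) -> s + 3*val >= 4*z - 10) -> (3*z >= 7 -> s != 4*z - 23)))
The weakest precondition is ((z >= pos + val + 4 and 2*z >= 10) -> (((not (4*z <= 3*s + 11)) -> 3*val >= s + 11) -> (3*z >= 7 -> s != 4*z - 23))) and ((not (z >= pos + val + 4 and 2*z >= 10)) -> (((not (s <= 4*z - 31)) -> s + 3*val >= 4*z - 10) -> (3*z >= 7 -> s != 4*z - 23))).
Check whether ((z >= pos + val + 4 and 2*z >= 10) -> (((not (4*z <= 3*s + 11)) -> 3*val >= s + 11) -> (3*z >= 7 -> s != 4*z - 23))) and ((not (z >= pos + val and 2*z >= 10)) -> (((not (s <= 4*z - 31)) -> s + 3*val >= 4*z - 10) -> (3*z >= 7 -> s != 4*z - 23))) implies it.
Countermodel: at the initial state pos = 0, s = -3, val = 5, z = 5, the precondition holds but the weakest precondition fails.
Answer: invalid


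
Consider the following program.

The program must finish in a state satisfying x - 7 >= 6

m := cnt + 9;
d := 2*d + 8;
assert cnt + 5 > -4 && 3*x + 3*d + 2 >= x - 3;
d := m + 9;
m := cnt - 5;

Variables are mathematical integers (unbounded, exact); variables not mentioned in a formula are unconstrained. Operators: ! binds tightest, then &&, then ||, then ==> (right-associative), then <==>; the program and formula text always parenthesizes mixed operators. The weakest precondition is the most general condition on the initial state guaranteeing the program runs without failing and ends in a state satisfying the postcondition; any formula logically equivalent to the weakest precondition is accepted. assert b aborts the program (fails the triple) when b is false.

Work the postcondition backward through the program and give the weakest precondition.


Working backward. After the program, the postcondition x - 7 >= 6 must hold; in canonical form it is x >= 13.
Before m := cnt - 5: x >= 13
Before d := m + 9: x >= 13
Before assert cnt + 5 > -4 && 3*x + 3*d + 2 >= x - 3: cnt > -9 && 3*d + 2*x >= -5 && x >= 13
Before d := 2*d + 8: cnt > -9 && 6*d + 2*x >= -29 && x >= 13
Before m := cnt + 9: cnt > -9 && 6*d + 2*x >= -29 && x >= 13
Answer: WP = cnt > -9 && 6*d + 2*x >= -29 && x >= 13
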